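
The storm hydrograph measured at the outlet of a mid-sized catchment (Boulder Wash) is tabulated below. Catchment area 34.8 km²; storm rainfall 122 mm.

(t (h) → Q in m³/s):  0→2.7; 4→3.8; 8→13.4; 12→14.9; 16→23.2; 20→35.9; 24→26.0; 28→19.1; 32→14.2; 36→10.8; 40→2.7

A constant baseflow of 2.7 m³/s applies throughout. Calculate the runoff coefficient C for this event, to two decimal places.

C ≈ 0.46

ΣQ_DR = 137.0 m³/s; V = ΣQ_DR·Δt = 1.973 × 10^6 m³.
Runoff depth d = V / A = 56.69 mm.
C = d / P = 56.69 / 122 = 0.46.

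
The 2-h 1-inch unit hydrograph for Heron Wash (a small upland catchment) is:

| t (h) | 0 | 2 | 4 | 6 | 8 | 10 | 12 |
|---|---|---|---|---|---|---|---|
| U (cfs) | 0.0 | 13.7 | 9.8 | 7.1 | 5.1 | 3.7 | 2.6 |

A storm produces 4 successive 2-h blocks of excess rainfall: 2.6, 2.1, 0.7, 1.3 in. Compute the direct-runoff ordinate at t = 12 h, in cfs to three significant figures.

By discrete convolution, Q_j = Σ (P_i / 1 in) · U_{j−i}.
At t = 12 h (j=6): Q = (2.6/1)·2.6 + (2.1/1)·3.7 + (0.7/1)·5.1 + (1.3/1)·7.1 = 27.3 cfs.

Q ≈ 27.3 cfs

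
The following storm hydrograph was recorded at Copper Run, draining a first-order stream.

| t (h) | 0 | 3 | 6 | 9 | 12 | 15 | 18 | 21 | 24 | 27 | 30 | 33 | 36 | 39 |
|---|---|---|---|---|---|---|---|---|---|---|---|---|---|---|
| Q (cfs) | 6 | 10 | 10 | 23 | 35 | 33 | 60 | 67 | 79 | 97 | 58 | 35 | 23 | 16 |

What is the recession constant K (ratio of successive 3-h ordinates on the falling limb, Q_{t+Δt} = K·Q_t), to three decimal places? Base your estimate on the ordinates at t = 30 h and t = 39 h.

K ≈ 0.651

Using the recession-limb readings at t = 30 h and t = 39 h: Q falls from 58 to 16 cfs over 3 intervals.
K = (Q₂/Q₁)^(1/3) = (16/58)^(1/3) = 0.651.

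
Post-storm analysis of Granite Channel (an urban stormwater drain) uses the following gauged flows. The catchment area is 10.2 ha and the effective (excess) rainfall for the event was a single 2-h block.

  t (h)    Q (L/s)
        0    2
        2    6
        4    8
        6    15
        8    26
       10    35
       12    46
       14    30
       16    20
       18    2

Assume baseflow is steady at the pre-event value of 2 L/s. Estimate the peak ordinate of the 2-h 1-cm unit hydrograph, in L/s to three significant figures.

Direct runoff: 0.0, 4.0, 6.0, 13.0, 24.0, 33.0, 44.0, 28.0, 18.0, 0.0 L/s; ΣQ_DR = 170.0 L/s, peak = 44.0 L/s.
Runoff depth d = ΣQ_DR·Δt / A = 170.0 × 7200 / (10.2 ha) = 12.00 mm.
The 1-cm UH is the DRH scaled by (10 mm)/d, so U_p = 44.0 × 10/12.00 = 36.7 L/s.

U_p ≈ 36.7 L/s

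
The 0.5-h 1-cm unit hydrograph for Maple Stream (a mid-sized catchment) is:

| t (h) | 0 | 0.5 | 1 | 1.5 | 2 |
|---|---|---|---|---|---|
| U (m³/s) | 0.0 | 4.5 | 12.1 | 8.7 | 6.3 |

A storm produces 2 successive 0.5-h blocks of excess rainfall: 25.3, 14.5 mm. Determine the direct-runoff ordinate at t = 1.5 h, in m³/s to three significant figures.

By discrete convolution, Q_j = Σ (P_i / 10 mm) · U_{j−i}.
At t = 1.5 h (j=3): Q = (25.3/10)·8.7 + (14.5/10)·12.1 = 39.6 m³/s.

Q ≈ 39.6 m³/s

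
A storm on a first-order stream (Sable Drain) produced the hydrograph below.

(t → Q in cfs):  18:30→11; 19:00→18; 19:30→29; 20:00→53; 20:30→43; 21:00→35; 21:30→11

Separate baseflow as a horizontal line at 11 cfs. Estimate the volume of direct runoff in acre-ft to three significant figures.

V ≈ 5.08 acre-ft

Direct-runoff ordinates (Q − Q_b): 0.0, 7.0, 18.0, 42.0, 32.0, 24.0, 0.0 cfs.
ΣQ_DR = 123.0 cfs.
With Δt = 0.5 h = 1800 s, V = ΣQ_DR · Δt = 123.0 × 1800 = 2.21 × 10^5 ft³ = 5.08 acre-ft.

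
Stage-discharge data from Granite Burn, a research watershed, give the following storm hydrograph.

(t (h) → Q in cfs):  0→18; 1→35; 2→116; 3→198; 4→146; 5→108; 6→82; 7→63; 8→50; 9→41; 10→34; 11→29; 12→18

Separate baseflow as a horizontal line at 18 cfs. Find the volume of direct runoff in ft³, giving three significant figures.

V ≈ 2.53 × 10^6 ft³

Direct-runoff ordinates (Q − Q_b): 0.0, 17.0, 98.0, 180.0, 128.0, 90.0, 64.0, 45.0, 32.0, 23.0, 16.0, 11.0, 0.0 cfs.
ΣQ_DR = 704.0 cfs.
With Δt = 1 h = 3600 s, V = ΣQ_DR · Δt = 704.0 × 3600 = 2.53 × 10^6 ft³.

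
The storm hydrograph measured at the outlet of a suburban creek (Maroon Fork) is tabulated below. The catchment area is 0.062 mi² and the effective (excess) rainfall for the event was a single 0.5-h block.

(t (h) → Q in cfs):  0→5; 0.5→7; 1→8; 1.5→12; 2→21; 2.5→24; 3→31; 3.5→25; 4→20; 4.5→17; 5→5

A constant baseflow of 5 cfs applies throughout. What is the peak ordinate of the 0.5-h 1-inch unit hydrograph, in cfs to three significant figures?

U_p ≈ 17.3 cfs

Direct runoff: 0.0, 2.0, 3.0, 7.0, 16.0, 19.0, 26.0, 20.0, 15.0, 12.0, 0.0 cfs; ΣQ_DR = 120.0 cfs, peak = 26.0 cfs.
Runoff depth d = ΣQ_DR·Δt / A = 120.0 × 1800 / (0.062 mi²) = 1.500 in.
The 1-inch UH is the DRH scaled by (1 in)/d, so U_p = 26.0 × 1/1.500 = 17.3 cfs.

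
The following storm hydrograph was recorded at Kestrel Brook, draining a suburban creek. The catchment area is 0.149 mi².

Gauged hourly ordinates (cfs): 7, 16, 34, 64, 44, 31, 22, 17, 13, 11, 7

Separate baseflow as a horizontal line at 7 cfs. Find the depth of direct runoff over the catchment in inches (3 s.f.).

d ≈ 1.97 in

Direct runoff: 0.0, 9.0, 27.0, 57.0, 37.0, 24.0, 15.0, 10.0, 6.0, 4.0, 0.0 cfs; ΣQ_DR = 189.0 cfs.
V = ΣQ_DR · Δt = 189.0 × 3600 s = 6.804 × 10^5 ft³.
Over A = 0.149 mi², depth = V / A = 1.97 in.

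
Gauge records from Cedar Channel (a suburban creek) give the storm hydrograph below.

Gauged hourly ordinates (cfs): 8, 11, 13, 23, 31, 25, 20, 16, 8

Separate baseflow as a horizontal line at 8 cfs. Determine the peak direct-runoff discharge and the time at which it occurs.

Q_p = 23.0 cfs at t = 4 h

Subtracting baseflow gives direct-runoff ordinates: 0.0, 3.0, 5.0, 15.0, 23.0, 17.0, 12.0, 8.0, 0.0 cfs.
The maximum is 23.0 cfs, occurring at the reading for t = 4 h.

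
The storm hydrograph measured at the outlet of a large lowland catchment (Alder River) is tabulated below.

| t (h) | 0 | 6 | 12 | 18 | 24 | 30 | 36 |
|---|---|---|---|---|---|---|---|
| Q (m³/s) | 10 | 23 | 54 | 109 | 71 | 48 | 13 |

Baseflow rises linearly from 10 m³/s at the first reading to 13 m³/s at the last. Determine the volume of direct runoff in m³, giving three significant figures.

Direct-runoff ordinates (Q − Q_b): 0.00, 12.50, 43.00, 97.50, 59.00, 35.50, 0.00 m³/s.
ΣQ_DR = 247.5 m³/s.
With Δt = 6 h = 21600 s, V = ΣQ_DR · Δt = 247.5 × 21600 = 5.35 × 10^6 m³.

V ≈ 5.35 × 10^6 m³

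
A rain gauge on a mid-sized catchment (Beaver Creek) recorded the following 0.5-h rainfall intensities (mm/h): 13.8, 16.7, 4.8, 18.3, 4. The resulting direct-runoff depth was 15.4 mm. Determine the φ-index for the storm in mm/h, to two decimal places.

φ ≈ 6.00 mm/h

Only the 3 blocks with intensity above φ contribute runoff: 13.8, 16.7, 18.3 mm/h.
Σ(I−φ)·Δt = d  ⇒  (13.8+16.7+18.3 − 3φ)·0.5 = 15.4
φ = (48.80 − 15.4/0.5) / 3 = 6.00 mm/h.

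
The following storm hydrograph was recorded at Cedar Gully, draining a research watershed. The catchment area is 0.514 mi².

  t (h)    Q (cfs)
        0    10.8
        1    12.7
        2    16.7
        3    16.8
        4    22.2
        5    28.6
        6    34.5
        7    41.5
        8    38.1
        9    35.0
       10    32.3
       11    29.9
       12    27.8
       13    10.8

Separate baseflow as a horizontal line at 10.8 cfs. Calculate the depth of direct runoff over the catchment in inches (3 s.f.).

d ≈ 0.623 in

Direct runoff: 0.0, 1.9, 5.9, 6.0, 11.4, 17.8, 23.7, 30.7, 27.3, 24.2, 21.5, 19.1, 17.0, 0.0 cfs; ΣQ_DR = 206.5 cfs.
V = ΣQ_DR · Δt = 206.5 × 3600 s = 7.434 × 10^5 ft³.
Over A = 0.514 mi², depth = V / A = 0.623 in.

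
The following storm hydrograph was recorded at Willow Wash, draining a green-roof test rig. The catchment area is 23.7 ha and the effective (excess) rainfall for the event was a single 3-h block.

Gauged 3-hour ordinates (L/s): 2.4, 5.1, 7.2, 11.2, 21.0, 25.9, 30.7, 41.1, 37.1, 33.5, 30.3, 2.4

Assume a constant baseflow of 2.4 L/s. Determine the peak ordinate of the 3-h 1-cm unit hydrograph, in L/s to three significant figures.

U_p ≈ 38.8 L/s

Direct runoff: 0.0, 2.7, 4.8, 8.8, 18.6, 23.5, 28.3, 38.7, 34.7, 31.1, 27.9, 0.0 L/s; ΣQ_DR = 219.1 L/s, peak = 38.7 L/s.
Runoff depth d = ΣQ_DR·Δt / A = 219.1 × 10800 / (23.7 ha) = 9.984 mm.
The 1-cm UH is the DRH scaled by (10 mm)/d, so U_p = 38.7 × 10/9.984 = 38.8 L/s.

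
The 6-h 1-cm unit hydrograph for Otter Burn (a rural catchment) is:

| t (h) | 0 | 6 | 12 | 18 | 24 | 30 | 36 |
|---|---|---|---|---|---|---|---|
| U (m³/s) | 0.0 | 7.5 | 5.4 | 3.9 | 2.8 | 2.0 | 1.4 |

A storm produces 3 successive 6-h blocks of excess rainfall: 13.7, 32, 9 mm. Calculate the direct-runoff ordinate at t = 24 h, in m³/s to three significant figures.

Q ≈ 21.2 m³/s

By discrete convolution, Q_j = Σ (P_i / 10 mm) · U_{j−i}.
At t = 24 h (j=4): Q = (13.7/10)·2.8 + (32/10)·3.9 + (9/10)·5.4 = 21.2 m³/s.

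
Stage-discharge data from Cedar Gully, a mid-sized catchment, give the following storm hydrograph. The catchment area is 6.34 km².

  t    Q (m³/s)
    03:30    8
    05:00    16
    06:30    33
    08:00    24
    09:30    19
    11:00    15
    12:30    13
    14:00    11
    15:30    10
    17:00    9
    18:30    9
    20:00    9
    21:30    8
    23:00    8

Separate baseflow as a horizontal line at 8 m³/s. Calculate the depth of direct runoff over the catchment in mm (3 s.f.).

d ≈ 68.1 mm

Direct runoff: 0.0, 8.0, 25.0, 16.0, 11.0, 7.0, 5.0, 3.0, 2.0, 1.0, 1.0, 1.0, 0.0, 0.0 m³/s; ΣQ_DR = 80.00 m³/s.
V = ΣQ_DR · Δt = 80.00 × 5400 s = 4.320 × 10^5 m³.
Over A = 6.34 km², depth = V / A = 68.1 mm.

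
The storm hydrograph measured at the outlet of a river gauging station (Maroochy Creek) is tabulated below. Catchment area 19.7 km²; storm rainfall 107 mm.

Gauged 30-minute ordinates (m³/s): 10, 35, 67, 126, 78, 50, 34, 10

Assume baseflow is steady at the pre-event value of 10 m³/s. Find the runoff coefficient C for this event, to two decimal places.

C ≈ 0.28

ΣQ_DR = 330.0 m³/s; V = ΣQ_DR·Δt = 5.940 × 10^5 m³.
Runoff depth d = V / A = 30.15 mm.
C = d / P = 30.15 / 107 = 0.28.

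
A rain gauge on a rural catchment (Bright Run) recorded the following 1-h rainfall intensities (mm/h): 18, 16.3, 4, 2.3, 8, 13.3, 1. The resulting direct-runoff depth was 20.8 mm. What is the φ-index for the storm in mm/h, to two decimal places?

φ ≈ 8.93 mm/h

Only the 3 blocks with intensity above φ contribute runoff: 18, 16.3, 13.3 mm/h.
Σ(I−φ)·Δt = d  ⇒  (18+16.3+13.3 − 3φ)·1 = 20.8
φ = (47.60 − 20.8/1) / 3 = 8.93 mm/h.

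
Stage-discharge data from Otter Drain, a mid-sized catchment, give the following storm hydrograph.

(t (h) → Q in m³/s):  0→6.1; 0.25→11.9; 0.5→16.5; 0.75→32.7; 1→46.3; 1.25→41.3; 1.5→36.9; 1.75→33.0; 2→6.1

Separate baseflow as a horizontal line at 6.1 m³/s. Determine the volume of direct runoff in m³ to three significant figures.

V ≈ 1.58 × 10^5 m³

Direct-runoff ordinates (Q − Q_b): 0.0, 5.8, 10.4, 26.6, 40.2, 35.2, 30.8, 26.9, 0.0 m³/s.
ΣQ_DR = 175.9 m³/s.
With Δt = 0.25 h = 900 s, V = ΣQ_DR · Δt = 175.9 × 900 = 1.58 × 10^5 m³.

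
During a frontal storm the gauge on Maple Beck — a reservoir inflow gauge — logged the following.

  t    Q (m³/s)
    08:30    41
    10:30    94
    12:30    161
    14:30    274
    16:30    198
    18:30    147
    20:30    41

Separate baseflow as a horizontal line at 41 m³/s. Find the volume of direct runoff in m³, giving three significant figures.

V ≈ 4.82 × 10^6 m³

Direct-runoff ordinates (Q − Q_b): 0.0, 53.0, 120.0, 233.0, 157.0, 106.0, 0.0 m³/s.
ΣQ_DR = 669.0 m³/s.
With Δt = 2 h = 7200 s, V = ΣQ_DR · Δt = 669.0 × 7200 = 4.82 × 10^6 m³.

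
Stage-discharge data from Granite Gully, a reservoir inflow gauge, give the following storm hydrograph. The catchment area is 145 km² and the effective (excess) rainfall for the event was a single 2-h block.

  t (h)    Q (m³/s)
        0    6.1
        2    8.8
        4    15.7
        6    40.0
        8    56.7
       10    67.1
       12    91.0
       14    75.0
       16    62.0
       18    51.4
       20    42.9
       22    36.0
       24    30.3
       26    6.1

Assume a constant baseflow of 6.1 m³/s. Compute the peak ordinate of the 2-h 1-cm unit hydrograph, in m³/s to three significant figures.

Direct runoff: 0.0, 2.7, 9.6, 33.9, 50.6, 61.0, 84.9, 68.9, 55.9, 45.3, 36.8, 29.9, 24.2, 0.0 m³/s; ΣQ_DR = 503.7 m³/s, peak = 84.9 m³/s.
Runoff depth d = ΣQ_DR·Δt / A = 503.7 × 7200 / (145 km²) = 25.01 mm.
The 1-cm UH is the DRH scaled by (10 mm)/d, so U_p = 84.9 × 10/25.01 = 33.9 m³/s.

U_p ≈ 33.9 m³/s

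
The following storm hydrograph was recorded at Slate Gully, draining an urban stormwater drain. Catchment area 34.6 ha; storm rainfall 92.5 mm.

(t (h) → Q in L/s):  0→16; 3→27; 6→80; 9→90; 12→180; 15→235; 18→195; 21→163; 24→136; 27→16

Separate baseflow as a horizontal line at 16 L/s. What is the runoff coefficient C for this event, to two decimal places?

C ≈ 0.33

ΣQ_DR = 978.0 L/s; V = ΣQ_DR·Δt = 1.056 × 10^7 L.
Runoff depth d = V / A = 30.53 mm.
C = d / P = 30.53 / 92.5 = 0.33.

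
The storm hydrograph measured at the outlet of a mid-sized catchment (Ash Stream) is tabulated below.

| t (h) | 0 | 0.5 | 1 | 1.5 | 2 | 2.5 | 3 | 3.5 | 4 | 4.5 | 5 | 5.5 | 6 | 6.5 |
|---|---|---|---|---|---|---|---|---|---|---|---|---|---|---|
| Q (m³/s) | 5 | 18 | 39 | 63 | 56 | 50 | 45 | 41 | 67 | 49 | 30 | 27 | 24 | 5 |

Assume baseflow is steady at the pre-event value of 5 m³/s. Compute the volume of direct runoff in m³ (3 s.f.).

Direct-runoff ordinates (Q − Q_b): 0.0, 13.0, 34.0, 58.0, 51.0, 45.0, 40.0, 36.0, 62.0, 44.0, 25.0, 22.0, 19.0, 0.0 m³/s.
ΣQ_DR = 449.0 m³/s.
With Δt = 0.5 h = 1800 s, V = ΣQ_DR · Δt = 449.0 × 1800 = 8.08 × 10^5 m³.

V ≈ 8.08 × 10^5 m³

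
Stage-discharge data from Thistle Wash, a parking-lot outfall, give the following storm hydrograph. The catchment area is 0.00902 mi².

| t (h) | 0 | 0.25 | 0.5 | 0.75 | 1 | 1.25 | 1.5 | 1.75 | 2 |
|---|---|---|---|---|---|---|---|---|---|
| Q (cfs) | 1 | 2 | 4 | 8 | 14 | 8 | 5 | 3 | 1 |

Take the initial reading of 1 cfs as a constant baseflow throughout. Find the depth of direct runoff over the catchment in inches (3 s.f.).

d ≈ 1.59 in

Direct runoff: 0.0, 1.0, 3.0, 7.0, 13.0, 7.0, 4.0, 2.0, 0.0 cfs; ΣQ_DR = 37.00 cfs.
V = ΣQ_DR · Δt = 37.00 × 900 s = 33300 ft³.
Over A = 0.00902 mi², depth = V / A = 1.59 in.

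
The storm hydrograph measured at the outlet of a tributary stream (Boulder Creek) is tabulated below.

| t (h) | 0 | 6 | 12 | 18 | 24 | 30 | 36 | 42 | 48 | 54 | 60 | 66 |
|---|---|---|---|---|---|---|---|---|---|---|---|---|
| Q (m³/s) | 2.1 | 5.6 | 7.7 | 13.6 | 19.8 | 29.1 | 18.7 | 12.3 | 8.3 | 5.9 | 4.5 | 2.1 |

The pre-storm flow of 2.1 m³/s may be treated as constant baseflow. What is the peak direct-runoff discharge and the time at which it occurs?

Q_p = 27.0 m³/s at t = 30 h

Subtracting baseflow gives direct-runoff ordinates: 0.0, 3.5, 5.6, 11.5, 17.7, 27.0, 16.6, 10.2, 6.2, 3.8, 2.4, 0.0 m³/s.
The maximum is 27.0 m³/s, occurring at the reading for t = 30 h.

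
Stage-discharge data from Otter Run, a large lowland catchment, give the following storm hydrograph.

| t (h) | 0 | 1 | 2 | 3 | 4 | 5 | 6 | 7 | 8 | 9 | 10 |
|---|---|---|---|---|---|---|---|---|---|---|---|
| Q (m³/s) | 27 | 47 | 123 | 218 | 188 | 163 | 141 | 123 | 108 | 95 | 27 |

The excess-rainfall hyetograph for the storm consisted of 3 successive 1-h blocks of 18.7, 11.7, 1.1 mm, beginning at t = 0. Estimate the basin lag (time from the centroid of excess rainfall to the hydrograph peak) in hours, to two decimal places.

Centroid of excess rainfall: t_c = Σ P_i·t̄_i / ΣP_i = 0.9413 h (block centres at 0.5, 1.5, 2.5 h).
Hydrograph peak occurs at t = 3 h, so basin lag t_L = 3 − 0.9413 = 2.06 h.

t_L ≈ 2.06 h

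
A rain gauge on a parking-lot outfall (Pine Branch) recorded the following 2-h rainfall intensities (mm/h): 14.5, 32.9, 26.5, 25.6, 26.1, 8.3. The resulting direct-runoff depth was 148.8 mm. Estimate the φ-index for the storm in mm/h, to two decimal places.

Only the 5 blocks with intensity above φ contribute runoff: 14.5, 32.9, 26.5, 25.6, 26.1 mm/h.
Σ(I−φ)·Δt = d  ⇒  (14.5+32.9+26.5+25.6+26.1 − 5φ)·2 = 148.8
φ = (125.6 − 148.8/2) / 5 = 10.24 mm/h.

φ ≈ 10.24 mm/h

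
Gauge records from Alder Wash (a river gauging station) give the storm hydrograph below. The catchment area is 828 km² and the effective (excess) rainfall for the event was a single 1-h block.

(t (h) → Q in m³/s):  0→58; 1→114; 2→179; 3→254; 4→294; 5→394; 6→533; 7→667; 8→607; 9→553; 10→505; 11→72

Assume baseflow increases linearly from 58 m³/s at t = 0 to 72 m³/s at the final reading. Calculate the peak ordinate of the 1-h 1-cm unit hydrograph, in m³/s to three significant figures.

U_p ≈ 400 m³/s

Direct runoff: 0.00, 54.73, 118.45, 192.18, 230.91, 329.64, 467.36, 600.09, 538.82, 483.55, 434.27, 0.00 m³/s; ΣQ_DR = 3450 m³/s, peak = 600.09 m³/s.
Runoff depth d = ΣQ_DR·Δt / A = 3450 × 3600 / (828 km²) = 15.00 mm.
The 1-cm UH is the DRH scaled by (10 mm)/d, so U_p = 600.09 × 10/15.00 = 400 m³/s.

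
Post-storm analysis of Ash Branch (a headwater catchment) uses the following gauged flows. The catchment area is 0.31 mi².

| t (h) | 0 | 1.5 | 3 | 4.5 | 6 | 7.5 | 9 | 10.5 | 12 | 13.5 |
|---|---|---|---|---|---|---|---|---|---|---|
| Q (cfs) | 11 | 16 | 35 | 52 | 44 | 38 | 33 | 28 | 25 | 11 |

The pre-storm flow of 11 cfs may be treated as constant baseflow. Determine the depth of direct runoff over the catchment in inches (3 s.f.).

Direct runoff: 0.0, 5.0, 24.0, 41.0, 33.0, 27.0, 22.0, 17.0, 14.0, 0.0 cfs; ΣQ_DR = 183.0 cfs.
V = ΣQ_DR · Δt = 183.0 × 5400 s = 9.882 × 10^5 ft³.
Over A = 0.31 mi², depth = V / A = 1.37 in.

d ≈ 1.37 in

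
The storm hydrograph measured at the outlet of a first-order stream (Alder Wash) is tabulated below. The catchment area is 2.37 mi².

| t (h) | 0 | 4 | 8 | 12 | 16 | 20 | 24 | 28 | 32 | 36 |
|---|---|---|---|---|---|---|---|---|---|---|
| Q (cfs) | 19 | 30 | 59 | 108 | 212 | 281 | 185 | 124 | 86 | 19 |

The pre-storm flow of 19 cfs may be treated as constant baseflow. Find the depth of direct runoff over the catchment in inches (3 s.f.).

Direct runoff: 0.0, 11.0, 40.0, 89.0, 193.0, 262.0, 166.0, 105.0, 67.0, 0.0 cfs; ΣQ_DR = 933.0 cfs.
V = ΣQ_DR · Δt = 933.0 × 14400 s = 1.344 × 10^7 ft³.
Over A = 2.37 mi², depth = V / A = 2.44 in.

d ≈ 2.44 in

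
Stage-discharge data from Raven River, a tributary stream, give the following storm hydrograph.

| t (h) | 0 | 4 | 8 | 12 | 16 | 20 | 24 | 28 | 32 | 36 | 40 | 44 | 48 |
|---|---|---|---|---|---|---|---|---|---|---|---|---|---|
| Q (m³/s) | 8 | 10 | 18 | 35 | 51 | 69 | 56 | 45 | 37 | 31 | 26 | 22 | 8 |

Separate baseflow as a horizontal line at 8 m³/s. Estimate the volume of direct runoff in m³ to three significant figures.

Direct-runoff ordinates (Q − Q_b): 0.0, 2.0, 10.0, 27.0, 43.0, 61.0, 48.0, 37.0, 29.0, 23.0, 18.0, 14.0, 0.0 m³/s.
ΣQ_DR = 312.0 m³/s.
With Δt = 4 h = 14400 s, V = ΣQ_DR · Δt = 312.0 × 14400 = 4.49 × 10^6 m³.

V ≈ 4.49 × 10^6 m³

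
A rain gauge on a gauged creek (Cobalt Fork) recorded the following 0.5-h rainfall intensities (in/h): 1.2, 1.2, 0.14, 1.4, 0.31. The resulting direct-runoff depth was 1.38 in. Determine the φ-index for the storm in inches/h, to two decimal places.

φ ≈ 0.35 in/h

Only the 3 blocks with intensity above φ contribute runoff: 1.2, 1.2, 1.4 in/h.
Σ(I−φ)·Δt = d  ⇒  (1.2+1.2+1.4 − 3φ)·0.5 = 1.38
φ = (3.800 − 1.38/0.5) / 3 = 0.35 in/h.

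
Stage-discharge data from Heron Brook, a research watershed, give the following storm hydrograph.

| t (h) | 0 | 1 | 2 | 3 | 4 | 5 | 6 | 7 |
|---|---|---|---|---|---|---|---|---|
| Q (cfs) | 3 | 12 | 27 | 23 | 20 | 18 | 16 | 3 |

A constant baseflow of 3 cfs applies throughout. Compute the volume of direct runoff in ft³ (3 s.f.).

V ≈ 3.53 × 10^5 ft³

Direct-runoff ordinates (Q − Q_b): 0.0, 9.0, 24.0, 20.0, 17.0, 15.0, 13.0, 0.0 cfs.
ΣQ_DR = 98.00 cfs.
With Δt = 1 h = 3600 s, V = ΣQ_DR · Δt = 98.00 × 3600 = 3.53 × 10^5 ft³.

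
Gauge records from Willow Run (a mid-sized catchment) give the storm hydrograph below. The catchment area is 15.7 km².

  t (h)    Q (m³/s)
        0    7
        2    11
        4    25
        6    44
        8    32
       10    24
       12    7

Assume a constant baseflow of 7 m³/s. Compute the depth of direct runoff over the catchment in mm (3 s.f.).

Direct runoff: 0.0, 4.0, 18.0, 37.0, 25.0, 17.0, 0.0 m³/s; ΣQ_DR = 101.0 m³/s.
V = ΣQ_DR · Δt = 101.0 × 7200 s = 7.272 × 10^5 m³.
Over A = 15.7 km², depth = V / A = 46.3 mm.

d ≈ 46.3 mm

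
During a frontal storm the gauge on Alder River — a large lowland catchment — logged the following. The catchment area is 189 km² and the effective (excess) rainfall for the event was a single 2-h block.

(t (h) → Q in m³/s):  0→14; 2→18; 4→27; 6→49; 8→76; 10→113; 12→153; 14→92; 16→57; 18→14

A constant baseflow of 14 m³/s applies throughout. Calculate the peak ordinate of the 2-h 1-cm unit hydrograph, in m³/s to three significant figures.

Direct runoff: 0.0, 4.0, 13.0, 35.0, 62.0, 99.0, 139.0, 78.0, 43.0, 0.0 m³/s; ΣQ_DR = 473.0 m³/s, peak = 139.0 m³/s.
Runoff depth d = ΣQ_DR·Δt / A = 473.0 × 7200 / (189 km²) = 18.02 mm.
The 1-cm UH is the DRH scaled by (10 mm)/d, so U_p = 139.0 × 10/18.02 = 77.1 m³/s.

U_p ≈ 77.1 m³/s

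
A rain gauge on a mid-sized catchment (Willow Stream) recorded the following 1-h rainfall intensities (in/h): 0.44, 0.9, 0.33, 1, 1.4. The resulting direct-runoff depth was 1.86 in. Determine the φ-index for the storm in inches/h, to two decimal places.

φ ≈ 0.48 in/h

Only the 3 blocks with intensity above φ contribute runoff: 0.9, 1, 1.4 in/h.
Σ(I−φ)·Δt = d  ⇒  (0.9+1+1.4 − 3φ)·1 = 1.86
φ = (3.300 − 1.86/1) / 3 = 0.48 in/h.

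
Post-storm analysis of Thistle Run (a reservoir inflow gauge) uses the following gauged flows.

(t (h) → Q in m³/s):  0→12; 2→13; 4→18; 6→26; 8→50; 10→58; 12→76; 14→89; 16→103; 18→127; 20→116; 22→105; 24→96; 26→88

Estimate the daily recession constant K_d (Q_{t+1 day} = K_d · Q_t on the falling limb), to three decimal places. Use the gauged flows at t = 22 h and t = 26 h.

Between t = 22 h and t = 26 h the flow falls from 105 to 88 m³/s over 2×2 h = 4 h.
Per-interval ratio K = (88/105)^(1/2) = 0.9155; K_d = K^(24/2) = 0.347.

K_d ≈ 0.347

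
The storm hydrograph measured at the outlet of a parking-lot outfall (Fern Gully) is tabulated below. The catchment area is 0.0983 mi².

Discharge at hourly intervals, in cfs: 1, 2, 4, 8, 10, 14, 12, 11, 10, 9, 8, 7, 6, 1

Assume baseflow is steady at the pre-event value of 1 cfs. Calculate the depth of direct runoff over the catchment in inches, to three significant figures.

d ≈ 1.40 in

Direct runoff: 0.0, 1.0, 3.0, 7.0, 9.0, 13.0, 11.0, 10.0, 9.0, 8.0, 7.0, 6.0, 5.0, 0.0 cfs; ΣQ_DR = 89.00 cfs.
V = ΣQ_DR · Δt = 89.00 × 3600 s = 3.204 × 10^5 ft³.
Over A = 0.0983 mi², depth = V / A = 1.40 in.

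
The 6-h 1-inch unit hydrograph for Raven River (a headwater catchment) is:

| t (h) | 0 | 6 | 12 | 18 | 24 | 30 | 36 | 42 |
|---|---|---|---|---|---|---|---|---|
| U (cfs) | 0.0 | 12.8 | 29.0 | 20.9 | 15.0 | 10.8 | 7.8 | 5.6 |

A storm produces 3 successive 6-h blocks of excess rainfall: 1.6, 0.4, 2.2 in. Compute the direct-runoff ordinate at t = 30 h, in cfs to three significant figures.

Q ≈ 69.3 cfs

By discrete convolution, Q_j = Σ (P_i / 1 in) · U_{j−i}.
At t = 30 h (j=5): Q = (1.6/1)·10.8 + (0.4/1)·15.0 + (2.2/1)·20.9 = 69.3 cfs.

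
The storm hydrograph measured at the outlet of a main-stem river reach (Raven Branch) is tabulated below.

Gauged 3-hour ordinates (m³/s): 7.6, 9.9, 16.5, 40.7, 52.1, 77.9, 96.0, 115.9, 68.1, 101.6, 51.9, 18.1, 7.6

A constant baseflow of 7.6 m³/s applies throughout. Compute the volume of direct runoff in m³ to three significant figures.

V ≈ 6.10 × 10^6 m³

Direct-runoff ordinates (Q − Q_b): 0.0, 2.3, 8.9, 33.1, 44.5, 70.3, 88.4, 108.3, 60.5, 94.0, 44.3, 10.5, 0.0 m³/s.
ΣQ_DR = 565.1 m³/s.
With Δt = 3 h = 10800 s, V = ΣQ_DR · Δt = 565.1 × 10800 = 6.10 × 10^6 m³.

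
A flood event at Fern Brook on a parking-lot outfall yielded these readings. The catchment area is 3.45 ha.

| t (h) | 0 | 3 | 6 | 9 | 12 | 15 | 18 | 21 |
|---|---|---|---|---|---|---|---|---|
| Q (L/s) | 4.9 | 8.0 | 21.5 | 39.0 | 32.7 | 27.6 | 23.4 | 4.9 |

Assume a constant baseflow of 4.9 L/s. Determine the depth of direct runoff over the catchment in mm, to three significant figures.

d ≈ 38.4 mm

Direct runoff: 0.0, 3.1, 16.6, 34.1, 27.8, 22.7, 18.5, 0.0 L/s; ΣQ_DR = 122.8 L/s.
V = ΣQ_DR · Δt = 122.8 × 10800 s = 1.326 × 10^6 L.
Over A = 3.45 ha, depth = V / A = 38.4 mm.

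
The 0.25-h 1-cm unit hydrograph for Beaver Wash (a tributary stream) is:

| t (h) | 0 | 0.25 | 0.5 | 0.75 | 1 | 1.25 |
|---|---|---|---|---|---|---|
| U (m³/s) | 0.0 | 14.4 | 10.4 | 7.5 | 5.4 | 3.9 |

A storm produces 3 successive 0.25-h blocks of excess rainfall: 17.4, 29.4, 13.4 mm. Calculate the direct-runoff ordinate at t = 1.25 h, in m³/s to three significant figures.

Q ≈ 32.7 m³/s

By discrete convolution, Q_j = Σ (P_i / 10 mm) · U_{j−i}.
At t = 1.25 h (j=5): Q = (17.4/10)·3.9 + (29.4/10)·5.4 + (13.4/10)·7.5 = 32.7 m³/s.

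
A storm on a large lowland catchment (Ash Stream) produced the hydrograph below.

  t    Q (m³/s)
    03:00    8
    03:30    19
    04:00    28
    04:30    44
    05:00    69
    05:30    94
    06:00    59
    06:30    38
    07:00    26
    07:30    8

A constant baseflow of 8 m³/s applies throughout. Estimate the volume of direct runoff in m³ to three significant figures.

Direct-runoff ordinates (Q − Q_b): 0.0, 11.0, 20.0, 36.0, 61.0, 86.0, 51.0, 30.0, 18.0, 0.0 m³/s.
ΣQ_DR = 313.0 m³/s.
With Δt = 0.5 h = 1800 s, V = ΣQ_DR · Δt = 313.0 × 1800 = 5.63 × 10^5 m³.

V ≈ 5.63 × 10^5 m³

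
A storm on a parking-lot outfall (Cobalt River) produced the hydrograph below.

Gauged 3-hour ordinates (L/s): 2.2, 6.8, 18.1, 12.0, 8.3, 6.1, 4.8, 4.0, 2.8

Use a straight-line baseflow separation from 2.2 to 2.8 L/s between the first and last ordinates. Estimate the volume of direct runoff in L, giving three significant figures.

V ≈ 4.60 × 10^5 L

Direct-runoff ordinates (Q − Q_b): 0.00, 4.53, 15.75, 9.57, 5.80, 3.52, 2.15, 1.27, 0.00 L/s.
ΣQ_DR = 42.60 L/s.
With Δt = 3 h = 10800 s, V = ΣQ_DR · Δt = 42.60 × 10800 = 4.60 × 10^5 L.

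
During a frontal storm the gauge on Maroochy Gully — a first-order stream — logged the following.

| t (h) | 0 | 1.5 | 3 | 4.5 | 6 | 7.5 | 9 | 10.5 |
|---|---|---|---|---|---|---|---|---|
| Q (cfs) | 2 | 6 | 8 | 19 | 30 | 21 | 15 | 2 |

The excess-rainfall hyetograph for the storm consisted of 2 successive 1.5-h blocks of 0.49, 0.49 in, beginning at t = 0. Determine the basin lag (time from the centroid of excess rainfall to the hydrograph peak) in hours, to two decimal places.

t_L ≈ 4.50 h

Centroid of excess rainfall: t_c = Σ P_i·t̄_i / ΣP_i = 1.5000 h (block centres at 0.75, 2.25 h).
Hydrograph peak occurs at t = 6 h, so basin lag t_L = 6 − 1.5000 = 4.50 h.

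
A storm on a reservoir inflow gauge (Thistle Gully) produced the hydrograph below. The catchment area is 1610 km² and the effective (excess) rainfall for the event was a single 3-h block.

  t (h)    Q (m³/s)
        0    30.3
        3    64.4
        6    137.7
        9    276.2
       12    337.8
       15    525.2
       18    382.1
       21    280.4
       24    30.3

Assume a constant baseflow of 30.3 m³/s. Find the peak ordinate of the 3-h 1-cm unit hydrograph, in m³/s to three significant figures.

Direct runoff: 0.0, 34.1, 107.4, 245.9, 307.5, 494.9, 351.8, 250.1, 0.0 m³/s; ΣQ_DR = 1792 m³/s, peak = 494.9 m³/s.
Runoff depth d = ΣQ_DR·Δt / A = 1792 × 10800 / (1610 km²) = 12.02 mm.
The 1-cm UH is the DRH scaled by (10 mm)/d, so U_p = 494.9 × 10/12.02 = 412 m³/s.

U_p ≈ 412 m³/s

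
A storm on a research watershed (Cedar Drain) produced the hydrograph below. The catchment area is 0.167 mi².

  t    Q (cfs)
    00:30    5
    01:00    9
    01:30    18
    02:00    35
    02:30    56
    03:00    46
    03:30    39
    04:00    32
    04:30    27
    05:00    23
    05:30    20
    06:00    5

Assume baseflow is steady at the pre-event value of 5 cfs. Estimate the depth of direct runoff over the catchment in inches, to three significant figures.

d ≈ 1.18 in

Direct runoff: 0.0, 4.0, 13.0, 30.0, 51.0, 41.0, 34.0, 27.0, 22.0, 18.0, 15.0, 0.0 cfs; ΣQ_DR = 255.0 cfs.
V = ΣQ_DR · Δt = 255.0 × 1800 s = 4.590 × 10^5 ft³.
Over A = 0.167 mi², depth = V / A = 1.18 in.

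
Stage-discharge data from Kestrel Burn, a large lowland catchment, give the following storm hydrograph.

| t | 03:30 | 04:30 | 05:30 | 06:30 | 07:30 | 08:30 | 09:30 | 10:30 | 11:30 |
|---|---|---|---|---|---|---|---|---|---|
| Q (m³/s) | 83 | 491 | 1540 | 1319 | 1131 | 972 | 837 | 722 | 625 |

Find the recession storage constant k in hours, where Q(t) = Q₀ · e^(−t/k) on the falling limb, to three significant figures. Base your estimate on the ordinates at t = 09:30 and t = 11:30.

k ≈ 6.85 h

On the falling limb, Q drops from 837 to 625 m³/s between t = 09:30 and t = 11:30 (Δt = 2 h).
k = −Δt / ln(Q₂/Q₁) = −2 / ln(625/837) = 6.85 h.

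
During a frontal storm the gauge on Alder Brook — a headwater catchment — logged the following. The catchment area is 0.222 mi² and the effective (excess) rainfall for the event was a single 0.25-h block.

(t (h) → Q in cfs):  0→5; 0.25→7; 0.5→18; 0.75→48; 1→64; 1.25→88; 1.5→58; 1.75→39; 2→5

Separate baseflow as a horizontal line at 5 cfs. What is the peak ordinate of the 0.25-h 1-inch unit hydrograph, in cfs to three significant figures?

U_p ≈ 166 cfs

Direct runoff: 0.0, 2.0, 13.0, 43.0, 59.0, 83.0, 53.0, 34.0, 0.0 cfs; ΣQ_DR = 287.0 cfs, peak = 83.0 cfs.
Runoff depth d = ΣQ_DR·Δt / A = 287.0 × 900 / (0.222 mi²) = 0.5008 in.
The 1-inch UH is the DRH scaled by (1 in)/d, so U_p = 83.0 × 1/0.5008 = 166 cfs.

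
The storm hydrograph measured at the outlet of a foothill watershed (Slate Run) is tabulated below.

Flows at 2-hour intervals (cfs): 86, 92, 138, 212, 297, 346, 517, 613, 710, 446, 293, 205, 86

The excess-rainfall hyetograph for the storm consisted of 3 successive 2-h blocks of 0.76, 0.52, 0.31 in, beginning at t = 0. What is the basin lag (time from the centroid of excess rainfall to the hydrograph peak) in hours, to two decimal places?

Centroid of excess rainfall: t_c = Σ P_i·t̄_i / ΣP_i = 2.4340 h (block centres at 1, 3, 5 h).
Hydrograph peak occurs at t = 16 h, so basin lag t_L = 16 − 2.4340 = 13.57 h.

t_L ≈ 13.57 h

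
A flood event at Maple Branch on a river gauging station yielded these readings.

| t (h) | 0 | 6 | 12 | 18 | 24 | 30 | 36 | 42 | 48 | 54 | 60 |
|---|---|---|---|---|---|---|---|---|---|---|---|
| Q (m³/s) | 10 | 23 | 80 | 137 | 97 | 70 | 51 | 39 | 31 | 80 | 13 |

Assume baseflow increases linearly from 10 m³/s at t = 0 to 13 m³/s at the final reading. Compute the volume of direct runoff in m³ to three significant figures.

V ≈ 1.09 × 10^7 m³

Direct-runoff ordinates (Q − Q_b): 0.00, 12.70, 69.40, 126.10, 85.80, 58.50, 39.20, 26.90, 18.60, 67.30, 0.00 m³/s.
ΣQ_DR = 504.5 m³/s.
With Δt = 6 h = 21600 s, V = ΣQ_DR · Δt = 504.5 × 21600 = 1.09 × 10^7 m³.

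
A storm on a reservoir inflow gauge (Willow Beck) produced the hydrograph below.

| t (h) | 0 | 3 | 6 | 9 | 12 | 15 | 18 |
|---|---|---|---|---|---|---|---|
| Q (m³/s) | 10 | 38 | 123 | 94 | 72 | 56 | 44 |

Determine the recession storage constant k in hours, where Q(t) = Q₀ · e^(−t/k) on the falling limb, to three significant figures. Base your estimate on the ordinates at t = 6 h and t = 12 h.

k ≈ 11.2 h

On the falling limb, Q drops from 123 to 72 m³/s between t = 6 h and t = 12 h (Δt = 6 h).
k = −Δt / ln(Q₂/Q₁) = −6 / ln(72/123) = 11.2 h.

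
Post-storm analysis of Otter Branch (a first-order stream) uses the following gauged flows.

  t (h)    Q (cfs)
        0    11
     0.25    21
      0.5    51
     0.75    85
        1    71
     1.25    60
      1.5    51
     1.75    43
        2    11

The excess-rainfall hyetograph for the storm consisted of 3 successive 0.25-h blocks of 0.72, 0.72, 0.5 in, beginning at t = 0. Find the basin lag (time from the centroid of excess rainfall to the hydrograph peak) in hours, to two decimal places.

Centroid of excess rainfall: t_c = Σ P_i·t̄_i / ΣP_i = 0.3466 h (block centres at 0.125, 0.375, 0.625 h).
Hydrograph peak occurs at t = 0.75 h, so basin lag t_L = 0.75 − 0.3466 = 0.40 h.

t_L ≈ 0.40 h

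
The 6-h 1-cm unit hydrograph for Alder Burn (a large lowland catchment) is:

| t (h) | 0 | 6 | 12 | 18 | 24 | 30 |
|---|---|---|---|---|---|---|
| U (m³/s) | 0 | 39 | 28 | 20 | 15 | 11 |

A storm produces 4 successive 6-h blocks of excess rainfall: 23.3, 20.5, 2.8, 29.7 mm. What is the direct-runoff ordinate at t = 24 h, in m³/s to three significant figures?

By discrete convolution, Q_j = Σ (P_i / 10 mm) · U_{j−i}.
At t = 24 h (j=4): Q = (23.3/10)·15 + (20.5/10)·20 + (2.8/10)·28 + (29.7/10)·39 = 200 m³/s.

Q ≈ 200 m³/s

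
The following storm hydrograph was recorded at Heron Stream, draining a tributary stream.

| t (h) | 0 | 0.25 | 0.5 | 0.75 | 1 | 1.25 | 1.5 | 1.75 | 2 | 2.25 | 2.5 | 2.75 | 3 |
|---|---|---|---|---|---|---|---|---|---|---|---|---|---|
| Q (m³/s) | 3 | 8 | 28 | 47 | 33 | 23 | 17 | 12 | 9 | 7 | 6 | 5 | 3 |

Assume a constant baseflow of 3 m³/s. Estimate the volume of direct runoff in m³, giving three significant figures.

V ≈ 1.46 × 10^5 m³

Direct-runoff ordinates (Q − Q_b): 0.0, 5.0, 25.0, 44.0, 30.0, 20.0, 14.0, 9.0, 6.0, 4.0, 3.0, 2.0, 0.0 m³/s.
ΣQ_DR = 162.0 m³/s.
With Δt = 0.25 h = 900 s, V = ΣQ_DR · Δt = 162.0 × 900 = 1.46 × 10^5 m³.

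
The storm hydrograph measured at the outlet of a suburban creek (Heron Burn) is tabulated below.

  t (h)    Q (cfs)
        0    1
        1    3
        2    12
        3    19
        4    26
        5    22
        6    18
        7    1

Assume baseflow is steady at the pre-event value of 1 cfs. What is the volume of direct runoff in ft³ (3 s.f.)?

V ≈ 3.38 × 10^5 ft³

Direct-runoff ordinates (Q − Q_b): 0.0, 2.0, 11.0, 18.0, 25.0, 21.0, 17.0, 0.0 cfs.
ΣQ_DR = 94.00 cfs.
With Δt = 1 h = 3600 s, V = ΣQ_DR · Δt = 94.00 × 3600 = 3.38 × 10^5 ft³.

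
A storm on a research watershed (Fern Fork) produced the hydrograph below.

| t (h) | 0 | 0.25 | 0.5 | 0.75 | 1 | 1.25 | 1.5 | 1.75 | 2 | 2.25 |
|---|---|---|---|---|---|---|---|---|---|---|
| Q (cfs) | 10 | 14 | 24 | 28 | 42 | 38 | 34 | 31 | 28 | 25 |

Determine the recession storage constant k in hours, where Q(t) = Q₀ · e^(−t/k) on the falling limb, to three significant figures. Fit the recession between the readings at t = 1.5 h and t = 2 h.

k ≈ 2.58 h

On the falling limb, Q drops from 34 to 28 cfs between t = 1.5 h and t = 2 h (Δt = 0.5 h).
k = −Δt / ln(Q₂/Q₁) = −0.5 / ln(28/34) = 2.58 h.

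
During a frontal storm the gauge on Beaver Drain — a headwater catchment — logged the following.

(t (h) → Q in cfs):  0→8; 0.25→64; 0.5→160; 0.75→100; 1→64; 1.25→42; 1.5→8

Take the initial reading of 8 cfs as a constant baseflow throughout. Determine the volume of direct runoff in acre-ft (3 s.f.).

Direct-runoff ordinates (Q − Q_b): 0.0, 56.0, 152.0, 92.0, 56.0, 34.0, 0.0 cfs.
ΣQ_DR = 390.0 cfs.
With Δt = 0.25 h = 900 s, V = ΣQ_DR · Δt = 390.0 × 900 = 3.51 × 10^5 ft³ = 8.06 acre-ft.

V ≈ 8.06 acre-ft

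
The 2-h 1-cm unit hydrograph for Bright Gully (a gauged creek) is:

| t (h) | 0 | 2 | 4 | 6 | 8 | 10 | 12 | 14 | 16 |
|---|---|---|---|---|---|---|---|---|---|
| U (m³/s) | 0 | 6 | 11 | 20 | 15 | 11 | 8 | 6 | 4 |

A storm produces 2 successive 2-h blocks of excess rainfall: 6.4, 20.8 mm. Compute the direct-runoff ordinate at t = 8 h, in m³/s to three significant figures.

By discrete convolution, Q_j = Σ (P_i / 10 mm) · U_{j−i}.
At t = 8 h (j=4): Q = (6.4/10)·15 + (20.8/10)·20 = 51.2 m³/s.

Q ≈ 51.2 m³/s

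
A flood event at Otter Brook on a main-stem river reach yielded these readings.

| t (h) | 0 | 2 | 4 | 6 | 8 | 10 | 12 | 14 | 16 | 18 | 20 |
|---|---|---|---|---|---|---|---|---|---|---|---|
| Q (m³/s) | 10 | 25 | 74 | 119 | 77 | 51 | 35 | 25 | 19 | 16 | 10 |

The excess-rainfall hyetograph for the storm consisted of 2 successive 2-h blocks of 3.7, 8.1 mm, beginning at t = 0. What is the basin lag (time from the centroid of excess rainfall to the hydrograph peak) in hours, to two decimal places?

t_L ≈ 3.63 h

Centroid of excess rainfall: t_c = Σ P_i·t̄_i / ΣP_i = 2.3729 h (block centres at 1, 3 h).
Hydrograph peak occurs at t = 6 h, so basin lag t_L = 6 − 2.3729 = 3.63 h.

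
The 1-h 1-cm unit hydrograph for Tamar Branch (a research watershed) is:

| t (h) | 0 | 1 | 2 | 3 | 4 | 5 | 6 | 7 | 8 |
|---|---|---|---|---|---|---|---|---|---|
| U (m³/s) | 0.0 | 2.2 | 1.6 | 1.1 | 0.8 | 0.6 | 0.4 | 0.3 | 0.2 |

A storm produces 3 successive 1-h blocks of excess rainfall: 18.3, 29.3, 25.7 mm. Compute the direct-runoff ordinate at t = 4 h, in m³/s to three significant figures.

By discrete convolution, Q_j = Σ (P_i / 10 mm) · U_{j−i}.
At t = 4 h (j=4): Q = (18.3/10)·0.8 + (29.3/10)·1.1 + (25.7/10)·1.6 = 8.80 m³/s.

Q ≈ 8.80 m³/s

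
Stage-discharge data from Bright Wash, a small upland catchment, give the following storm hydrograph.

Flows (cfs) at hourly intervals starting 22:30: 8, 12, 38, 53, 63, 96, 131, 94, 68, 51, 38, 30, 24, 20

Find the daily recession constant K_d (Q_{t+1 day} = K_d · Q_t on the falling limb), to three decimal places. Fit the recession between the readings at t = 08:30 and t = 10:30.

Between t = 08:30 and t = 10:30 the flow falls from 38 to 24 cfs over 2×1 h = 2 h.
Per-interval ratio K = (24/38)^(1/2) = 0.7947; K_d = K^(24/1) = 0.004.

K_d ≈ 0.004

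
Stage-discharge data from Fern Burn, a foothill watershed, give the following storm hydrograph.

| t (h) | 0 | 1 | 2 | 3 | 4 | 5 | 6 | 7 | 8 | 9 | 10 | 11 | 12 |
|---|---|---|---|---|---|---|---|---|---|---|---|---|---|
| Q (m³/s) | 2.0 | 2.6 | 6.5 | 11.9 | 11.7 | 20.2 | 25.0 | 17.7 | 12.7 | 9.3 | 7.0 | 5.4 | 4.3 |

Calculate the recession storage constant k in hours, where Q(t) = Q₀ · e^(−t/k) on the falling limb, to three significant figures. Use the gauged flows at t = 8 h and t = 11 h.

On the falling limb, Q drops from 12.7 to 5.4 m³/s between t = 8 h and t = 11 h (Δt = 3 h).
k = −Δt / ln(Q₂/Q₁) = −3 / ln(5.4/12.7) = 3.51 h.

k ≈ 3.51 h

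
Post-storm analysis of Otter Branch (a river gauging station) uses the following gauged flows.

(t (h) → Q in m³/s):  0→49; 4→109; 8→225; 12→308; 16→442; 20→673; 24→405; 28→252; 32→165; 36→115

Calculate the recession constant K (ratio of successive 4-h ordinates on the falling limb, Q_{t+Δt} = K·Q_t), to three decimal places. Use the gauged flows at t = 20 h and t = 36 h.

Using the recession-limb readings at t = 20 h and t = 36 h: Q falls from 673 to 115 m³/s over 4 intervals.
K = (Q₂/Q₁)^(1/4) = (115/673)^(1/4) = 0.643.

K ≈ 0.643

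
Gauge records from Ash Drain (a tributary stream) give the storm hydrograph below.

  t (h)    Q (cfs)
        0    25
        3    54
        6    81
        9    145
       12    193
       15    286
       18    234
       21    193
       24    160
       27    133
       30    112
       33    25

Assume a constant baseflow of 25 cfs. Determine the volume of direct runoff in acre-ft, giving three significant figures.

Direct-runoff ordinates (Q − Q_b): 0.0, 29.0, 56.0, 120.0, 168.0, 261.0, 209.0, 168.0, 135.0, 108.0, 87.0, 0.0 cfs.
ΣQ_DR = 1341 cfs.
With Δt = 3 h = 10800 s, V = ΣQ_DR · Δt = 1341 × 10800 = 1.45 × 10^7 ft³ = 332 acre-ft.

V ≈ 332 acre-ft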